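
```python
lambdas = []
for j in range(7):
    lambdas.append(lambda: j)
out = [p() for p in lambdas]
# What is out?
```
[6, 6, 6, 6, 6, 6, 6]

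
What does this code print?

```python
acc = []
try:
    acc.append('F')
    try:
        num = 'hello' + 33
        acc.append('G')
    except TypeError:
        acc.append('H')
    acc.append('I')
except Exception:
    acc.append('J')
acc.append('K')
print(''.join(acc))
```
FHIK

Inner exception caught by inner handler, outer continues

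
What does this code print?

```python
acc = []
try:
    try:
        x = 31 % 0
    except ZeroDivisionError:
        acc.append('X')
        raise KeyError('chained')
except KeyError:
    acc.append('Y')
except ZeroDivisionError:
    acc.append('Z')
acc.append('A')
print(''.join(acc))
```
XYA

KeyError raised and caught, original ZeroDivisionError not re-raised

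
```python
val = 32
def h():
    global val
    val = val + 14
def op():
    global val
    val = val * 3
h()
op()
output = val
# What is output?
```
138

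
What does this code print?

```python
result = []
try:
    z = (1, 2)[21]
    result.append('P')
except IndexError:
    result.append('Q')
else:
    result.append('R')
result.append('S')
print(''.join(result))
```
QS

else block skipped when exception is caught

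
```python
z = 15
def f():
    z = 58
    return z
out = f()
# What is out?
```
58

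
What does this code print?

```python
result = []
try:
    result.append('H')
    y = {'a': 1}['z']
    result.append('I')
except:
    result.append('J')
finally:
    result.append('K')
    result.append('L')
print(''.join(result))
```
HJKL

Code before exception runs, then except, then all of finally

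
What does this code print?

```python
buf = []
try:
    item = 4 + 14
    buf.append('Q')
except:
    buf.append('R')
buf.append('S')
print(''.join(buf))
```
QS

No exception, try block completes normally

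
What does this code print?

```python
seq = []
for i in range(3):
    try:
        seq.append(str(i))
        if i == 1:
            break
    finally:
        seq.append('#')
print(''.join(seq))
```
0#1#

finally runs even when breaking out of loop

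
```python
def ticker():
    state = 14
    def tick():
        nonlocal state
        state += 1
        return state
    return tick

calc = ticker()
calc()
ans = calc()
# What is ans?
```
16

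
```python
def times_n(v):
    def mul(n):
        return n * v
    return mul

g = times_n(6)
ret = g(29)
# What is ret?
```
174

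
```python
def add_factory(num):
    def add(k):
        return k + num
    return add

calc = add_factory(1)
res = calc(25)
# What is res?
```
26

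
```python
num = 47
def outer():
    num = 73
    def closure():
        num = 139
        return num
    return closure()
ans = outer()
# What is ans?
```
139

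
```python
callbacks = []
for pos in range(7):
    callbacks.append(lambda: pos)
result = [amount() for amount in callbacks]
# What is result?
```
[6, 6, 6, 6, 6, 6, 6]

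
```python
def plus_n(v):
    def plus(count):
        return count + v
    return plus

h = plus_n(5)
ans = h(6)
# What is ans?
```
11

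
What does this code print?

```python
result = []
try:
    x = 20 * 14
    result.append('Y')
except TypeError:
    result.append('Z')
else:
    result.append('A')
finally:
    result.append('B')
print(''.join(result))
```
YAB

else runs before finally when no exception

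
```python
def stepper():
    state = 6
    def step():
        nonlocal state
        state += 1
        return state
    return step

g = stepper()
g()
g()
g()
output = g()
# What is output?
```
10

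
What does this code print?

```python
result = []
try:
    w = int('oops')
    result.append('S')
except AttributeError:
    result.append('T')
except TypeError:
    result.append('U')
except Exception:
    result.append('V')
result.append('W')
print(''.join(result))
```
VW

ValueError not specifically caught, falls to Exception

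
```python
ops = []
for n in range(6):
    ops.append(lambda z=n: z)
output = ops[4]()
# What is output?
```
4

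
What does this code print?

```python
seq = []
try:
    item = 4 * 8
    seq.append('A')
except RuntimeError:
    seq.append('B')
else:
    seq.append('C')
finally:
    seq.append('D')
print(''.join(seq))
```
ACD

else runs before finally when no exception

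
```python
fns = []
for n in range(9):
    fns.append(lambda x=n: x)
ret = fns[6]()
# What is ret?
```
6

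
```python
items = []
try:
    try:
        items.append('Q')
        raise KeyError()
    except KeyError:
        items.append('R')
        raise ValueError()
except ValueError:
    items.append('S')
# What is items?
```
['Q', 'R', 'S']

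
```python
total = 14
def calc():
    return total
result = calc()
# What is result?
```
14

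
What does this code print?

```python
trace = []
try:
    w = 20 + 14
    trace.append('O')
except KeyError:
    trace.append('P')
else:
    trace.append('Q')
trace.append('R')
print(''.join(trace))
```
OQR

else block runs when no exception occurs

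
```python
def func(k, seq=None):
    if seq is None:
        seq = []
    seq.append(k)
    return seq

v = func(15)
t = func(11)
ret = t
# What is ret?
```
[11]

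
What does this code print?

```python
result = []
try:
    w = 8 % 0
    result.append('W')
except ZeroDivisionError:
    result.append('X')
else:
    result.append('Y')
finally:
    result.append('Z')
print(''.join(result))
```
XZ

Exception: except runs, else skipped, finally runs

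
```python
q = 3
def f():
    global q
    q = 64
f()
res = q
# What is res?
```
64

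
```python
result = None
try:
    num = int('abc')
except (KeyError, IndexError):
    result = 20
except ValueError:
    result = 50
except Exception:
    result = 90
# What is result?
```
50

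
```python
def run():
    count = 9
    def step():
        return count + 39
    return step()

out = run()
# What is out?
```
48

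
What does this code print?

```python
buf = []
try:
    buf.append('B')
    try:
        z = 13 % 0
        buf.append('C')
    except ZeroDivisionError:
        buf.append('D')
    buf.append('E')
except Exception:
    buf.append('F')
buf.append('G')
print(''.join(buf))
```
BDEG

Inner exception caught by inner handler, outer continues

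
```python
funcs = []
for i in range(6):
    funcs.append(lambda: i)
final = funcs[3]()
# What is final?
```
5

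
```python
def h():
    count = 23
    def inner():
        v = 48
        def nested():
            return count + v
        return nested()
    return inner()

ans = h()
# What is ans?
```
71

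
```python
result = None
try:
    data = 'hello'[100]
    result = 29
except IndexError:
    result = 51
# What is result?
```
51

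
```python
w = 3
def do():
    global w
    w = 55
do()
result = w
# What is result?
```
55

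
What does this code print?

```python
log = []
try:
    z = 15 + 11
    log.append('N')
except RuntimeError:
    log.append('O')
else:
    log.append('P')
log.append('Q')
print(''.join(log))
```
NPQ

else block runs when no exception occurs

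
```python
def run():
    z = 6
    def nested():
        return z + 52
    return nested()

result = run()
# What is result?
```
58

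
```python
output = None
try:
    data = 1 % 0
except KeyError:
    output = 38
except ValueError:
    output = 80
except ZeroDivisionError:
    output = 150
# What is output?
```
150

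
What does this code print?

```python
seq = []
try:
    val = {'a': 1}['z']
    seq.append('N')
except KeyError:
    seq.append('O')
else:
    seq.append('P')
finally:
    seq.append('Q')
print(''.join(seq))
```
OQ

Exception: except runs, else skipped, finally runs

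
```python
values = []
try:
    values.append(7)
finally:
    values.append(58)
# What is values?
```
[7, 58]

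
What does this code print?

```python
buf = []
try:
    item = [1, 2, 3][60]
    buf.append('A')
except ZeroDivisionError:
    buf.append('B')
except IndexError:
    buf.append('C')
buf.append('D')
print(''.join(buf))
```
CD

IndexError is caught by its specific handler, not ZeroDivisionError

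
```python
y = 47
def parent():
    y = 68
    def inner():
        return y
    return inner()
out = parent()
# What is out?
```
68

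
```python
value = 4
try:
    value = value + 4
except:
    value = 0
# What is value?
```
8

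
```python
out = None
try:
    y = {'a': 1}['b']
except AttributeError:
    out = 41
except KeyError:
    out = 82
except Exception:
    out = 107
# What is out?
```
82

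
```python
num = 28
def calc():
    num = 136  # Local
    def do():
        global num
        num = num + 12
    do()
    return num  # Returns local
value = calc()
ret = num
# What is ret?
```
40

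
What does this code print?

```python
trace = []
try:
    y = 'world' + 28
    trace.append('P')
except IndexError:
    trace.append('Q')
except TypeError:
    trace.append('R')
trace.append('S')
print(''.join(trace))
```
RS

TypeError is caught by its specific handler, not IndexError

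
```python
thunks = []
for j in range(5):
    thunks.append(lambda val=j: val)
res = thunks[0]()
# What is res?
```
0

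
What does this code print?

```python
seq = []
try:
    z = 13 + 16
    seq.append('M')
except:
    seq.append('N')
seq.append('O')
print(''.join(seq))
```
MO

No exception, try block completes normally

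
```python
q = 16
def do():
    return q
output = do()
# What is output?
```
16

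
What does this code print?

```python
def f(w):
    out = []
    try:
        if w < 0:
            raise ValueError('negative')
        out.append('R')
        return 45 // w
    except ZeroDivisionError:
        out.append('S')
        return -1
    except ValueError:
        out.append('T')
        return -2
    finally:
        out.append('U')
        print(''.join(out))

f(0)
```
RSU

w=0 causes ZeroDivisionError, caught, finally prints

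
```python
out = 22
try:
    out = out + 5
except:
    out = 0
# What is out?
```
27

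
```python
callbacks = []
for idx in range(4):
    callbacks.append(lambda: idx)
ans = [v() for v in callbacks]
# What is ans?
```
[3, 3, 3, 3]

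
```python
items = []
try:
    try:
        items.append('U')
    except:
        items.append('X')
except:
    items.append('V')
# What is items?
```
['U']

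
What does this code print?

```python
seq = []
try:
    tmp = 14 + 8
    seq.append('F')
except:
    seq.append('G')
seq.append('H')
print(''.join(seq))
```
FH

No exception, try block completes normally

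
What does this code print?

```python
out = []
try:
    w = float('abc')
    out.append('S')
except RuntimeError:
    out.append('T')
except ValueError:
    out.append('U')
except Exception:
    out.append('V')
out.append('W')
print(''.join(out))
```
UW

ValueError matches before generic Exception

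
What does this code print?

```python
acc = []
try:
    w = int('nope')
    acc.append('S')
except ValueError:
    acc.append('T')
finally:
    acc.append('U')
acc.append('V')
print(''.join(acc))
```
TUV

finally always runs, even after exception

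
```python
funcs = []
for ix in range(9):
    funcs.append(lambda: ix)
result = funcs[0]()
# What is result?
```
8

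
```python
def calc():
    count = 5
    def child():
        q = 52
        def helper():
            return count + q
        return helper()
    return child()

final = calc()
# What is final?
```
57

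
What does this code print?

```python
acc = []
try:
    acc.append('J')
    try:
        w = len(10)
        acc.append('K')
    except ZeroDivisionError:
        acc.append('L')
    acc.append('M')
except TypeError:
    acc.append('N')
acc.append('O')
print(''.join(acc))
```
JNO

Inner handler doesn't match, propagates to outer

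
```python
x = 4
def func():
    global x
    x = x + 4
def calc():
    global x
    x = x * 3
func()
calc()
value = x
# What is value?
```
24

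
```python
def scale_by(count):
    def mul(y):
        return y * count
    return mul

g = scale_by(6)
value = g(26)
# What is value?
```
156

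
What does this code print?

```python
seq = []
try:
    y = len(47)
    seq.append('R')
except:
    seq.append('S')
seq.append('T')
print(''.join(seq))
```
ST

Exception raised in try, caught by bare except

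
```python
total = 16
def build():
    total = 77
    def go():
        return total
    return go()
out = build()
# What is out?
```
77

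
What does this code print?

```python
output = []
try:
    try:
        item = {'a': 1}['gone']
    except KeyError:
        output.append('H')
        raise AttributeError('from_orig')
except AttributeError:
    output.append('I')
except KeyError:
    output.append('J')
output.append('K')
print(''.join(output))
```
HIK

AttributeError raised and caught, original KeyError not re-raised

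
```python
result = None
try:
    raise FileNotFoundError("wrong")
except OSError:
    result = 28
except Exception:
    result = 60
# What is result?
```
28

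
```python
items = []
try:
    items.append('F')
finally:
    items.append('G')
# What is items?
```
['F', 'G']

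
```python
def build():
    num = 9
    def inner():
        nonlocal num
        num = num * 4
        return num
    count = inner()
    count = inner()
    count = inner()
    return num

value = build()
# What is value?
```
576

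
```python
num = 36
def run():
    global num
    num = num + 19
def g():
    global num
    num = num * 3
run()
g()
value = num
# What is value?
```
165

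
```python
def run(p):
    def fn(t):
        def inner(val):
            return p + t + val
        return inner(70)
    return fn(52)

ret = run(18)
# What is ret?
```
140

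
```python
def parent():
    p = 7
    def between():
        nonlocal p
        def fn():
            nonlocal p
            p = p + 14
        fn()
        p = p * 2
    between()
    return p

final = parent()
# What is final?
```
42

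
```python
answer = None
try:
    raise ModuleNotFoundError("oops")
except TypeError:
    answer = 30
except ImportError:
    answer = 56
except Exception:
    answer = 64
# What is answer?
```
56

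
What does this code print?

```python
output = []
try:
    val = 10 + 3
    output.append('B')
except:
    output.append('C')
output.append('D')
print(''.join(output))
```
BD

No exception, try block completes normally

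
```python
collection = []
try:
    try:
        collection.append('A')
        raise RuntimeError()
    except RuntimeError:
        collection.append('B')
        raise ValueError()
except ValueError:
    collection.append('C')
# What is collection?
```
['A', 'B', 'C']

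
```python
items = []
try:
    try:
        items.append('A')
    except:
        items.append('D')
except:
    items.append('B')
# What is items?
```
['A']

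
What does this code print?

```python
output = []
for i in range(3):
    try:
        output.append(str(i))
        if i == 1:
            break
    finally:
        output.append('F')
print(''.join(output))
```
0F1F

finally runs even when breaking out of loop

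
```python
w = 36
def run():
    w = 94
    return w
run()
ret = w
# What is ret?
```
36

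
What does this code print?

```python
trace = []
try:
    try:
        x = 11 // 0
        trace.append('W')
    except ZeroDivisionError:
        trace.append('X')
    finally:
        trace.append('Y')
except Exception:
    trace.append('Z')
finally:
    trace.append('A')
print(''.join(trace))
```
XYA

Both finally blocks run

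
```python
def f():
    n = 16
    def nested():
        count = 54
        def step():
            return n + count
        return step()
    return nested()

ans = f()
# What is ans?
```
70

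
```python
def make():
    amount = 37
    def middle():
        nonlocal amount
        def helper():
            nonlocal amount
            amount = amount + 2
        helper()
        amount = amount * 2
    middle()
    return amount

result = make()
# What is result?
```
78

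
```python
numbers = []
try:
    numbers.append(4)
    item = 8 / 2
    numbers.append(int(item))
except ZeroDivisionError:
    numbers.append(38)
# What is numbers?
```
[4, 4]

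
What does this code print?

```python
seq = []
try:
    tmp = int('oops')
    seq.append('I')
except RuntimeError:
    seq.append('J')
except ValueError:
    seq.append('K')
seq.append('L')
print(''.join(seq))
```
KL

ValueError is caught by its specific handler, not RuntimeError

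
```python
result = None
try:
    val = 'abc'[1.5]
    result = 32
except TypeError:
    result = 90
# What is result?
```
90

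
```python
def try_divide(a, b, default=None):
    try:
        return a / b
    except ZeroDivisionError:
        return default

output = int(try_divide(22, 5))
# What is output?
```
4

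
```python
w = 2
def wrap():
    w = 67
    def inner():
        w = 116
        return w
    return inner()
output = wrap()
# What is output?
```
116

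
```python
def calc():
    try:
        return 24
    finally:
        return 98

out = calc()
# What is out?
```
98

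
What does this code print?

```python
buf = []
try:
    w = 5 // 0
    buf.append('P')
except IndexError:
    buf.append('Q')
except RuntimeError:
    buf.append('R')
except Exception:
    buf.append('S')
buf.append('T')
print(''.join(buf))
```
ST

ZeroDivisionError not specifically caught, falls to Exception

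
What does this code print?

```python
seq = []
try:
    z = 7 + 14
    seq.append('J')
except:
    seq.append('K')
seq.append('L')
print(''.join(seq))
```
JL

No exception, try block completes normally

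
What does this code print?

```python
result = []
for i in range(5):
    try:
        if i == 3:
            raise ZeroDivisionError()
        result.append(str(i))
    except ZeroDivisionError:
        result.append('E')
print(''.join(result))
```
012E4

Exception on i=3 caught, loop continues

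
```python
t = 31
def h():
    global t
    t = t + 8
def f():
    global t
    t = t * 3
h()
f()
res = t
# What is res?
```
117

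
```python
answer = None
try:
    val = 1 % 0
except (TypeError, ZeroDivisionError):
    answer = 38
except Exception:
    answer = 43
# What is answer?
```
38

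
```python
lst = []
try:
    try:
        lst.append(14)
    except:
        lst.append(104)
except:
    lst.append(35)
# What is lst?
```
[14]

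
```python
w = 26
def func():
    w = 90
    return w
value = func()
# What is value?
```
90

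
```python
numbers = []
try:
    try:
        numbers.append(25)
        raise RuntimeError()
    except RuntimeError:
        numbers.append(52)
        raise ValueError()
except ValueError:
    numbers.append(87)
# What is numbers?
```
[25, 52, 87]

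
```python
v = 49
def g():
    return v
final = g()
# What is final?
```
49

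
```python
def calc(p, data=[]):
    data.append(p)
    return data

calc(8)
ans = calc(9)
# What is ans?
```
[8, 9]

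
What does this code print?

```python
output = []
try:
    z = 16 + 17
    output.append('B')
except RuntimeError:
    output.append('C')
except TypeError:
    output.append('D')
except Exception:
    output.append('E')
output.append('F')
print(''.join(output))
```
BF

No exception, try block completes normally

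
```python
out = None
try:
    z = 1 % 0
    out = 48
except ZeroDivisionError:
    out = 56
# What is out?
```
56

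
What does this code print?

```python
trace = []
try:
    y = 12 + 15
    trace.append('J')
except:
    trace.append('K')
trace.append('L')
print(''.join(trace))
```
JL

No exception, try block completes normally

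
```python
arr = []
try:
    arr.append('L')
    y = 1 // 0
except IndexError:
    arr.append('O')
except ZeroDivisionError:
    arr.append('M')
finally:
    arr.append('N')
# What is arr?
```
['L', 'M', 'N']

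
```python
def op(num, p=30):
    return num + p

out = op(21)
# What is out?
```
51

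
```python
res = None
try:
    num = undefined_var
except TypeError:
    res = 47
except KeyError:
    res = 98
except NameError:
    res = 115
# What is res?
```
115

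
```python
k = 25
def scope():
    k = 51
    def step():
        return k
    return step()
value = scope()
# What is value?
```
51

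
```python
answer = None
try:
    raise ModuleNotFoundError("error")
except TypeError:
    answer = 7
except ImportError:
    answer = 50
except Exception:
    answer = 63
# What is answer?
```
50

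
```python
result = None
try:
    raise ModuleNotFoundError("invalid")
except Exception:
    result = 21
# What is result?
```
21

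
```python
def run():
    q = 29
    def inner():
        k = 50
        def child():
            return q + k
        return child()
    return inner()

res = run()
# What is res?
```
79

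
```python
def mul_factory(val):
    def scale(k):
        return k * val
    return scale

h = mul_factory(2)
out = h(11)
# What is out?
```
22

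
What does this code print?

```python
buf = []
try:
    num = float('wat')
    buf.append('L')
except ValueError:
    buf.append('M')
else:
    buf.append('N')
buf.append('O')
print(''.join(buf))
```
MO

else block skipped when exception is caught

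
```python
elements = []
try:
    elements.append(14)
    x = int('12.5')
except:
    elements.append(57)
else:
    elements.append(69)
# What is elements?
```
[14, 57]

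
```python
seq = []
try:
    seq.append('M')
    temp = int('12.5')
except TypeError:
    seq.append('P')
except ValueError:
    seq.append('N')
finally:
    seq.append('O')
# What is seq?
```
['M', 'N', 'O']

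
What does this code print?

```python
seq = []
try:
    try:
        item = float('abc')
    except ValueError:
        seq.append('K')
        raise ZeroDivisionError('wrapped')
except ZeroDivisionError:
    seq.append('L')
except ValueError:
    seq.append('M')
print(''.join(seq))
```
KL

New ZeroDivisionError raised, caught by outer ZeroDivisionError handler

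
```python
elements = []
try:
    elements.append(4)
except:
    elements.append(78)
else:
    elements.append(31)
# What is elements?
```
[4, 31]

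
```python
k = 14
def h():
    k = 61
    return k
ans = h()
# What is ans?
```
61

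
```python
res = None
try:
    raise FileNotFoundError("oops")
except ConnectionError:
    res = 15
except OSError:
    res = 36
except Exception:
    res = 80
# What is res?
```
36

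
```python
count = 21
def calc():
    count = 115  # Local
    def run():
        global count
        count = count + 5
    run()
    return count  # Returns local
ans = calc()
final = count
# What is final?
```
26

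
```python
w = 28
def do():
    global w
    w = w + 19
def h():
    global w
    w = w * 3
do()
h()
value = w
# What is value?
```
141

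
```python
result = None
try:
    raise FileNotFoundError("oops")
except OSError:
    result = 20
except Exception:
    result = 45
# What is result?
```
20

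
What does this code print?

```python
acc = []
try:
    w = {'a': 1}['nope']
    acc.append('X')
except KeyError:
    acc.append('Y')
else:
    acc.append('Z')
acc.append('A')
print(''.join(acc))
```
YA

else block skipped when exception is caught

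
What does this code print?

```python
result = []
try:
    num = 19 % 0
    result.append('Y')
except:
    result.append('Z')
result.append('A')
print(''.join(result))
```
ZA

Exception raised in try, caught by bare except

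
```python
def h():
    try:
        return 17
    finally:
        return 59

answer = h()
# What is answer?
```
59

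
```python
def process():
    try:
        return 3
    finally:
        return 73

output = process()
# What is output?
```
73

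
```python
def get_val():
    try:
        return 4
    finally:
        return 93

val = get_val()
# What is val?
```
93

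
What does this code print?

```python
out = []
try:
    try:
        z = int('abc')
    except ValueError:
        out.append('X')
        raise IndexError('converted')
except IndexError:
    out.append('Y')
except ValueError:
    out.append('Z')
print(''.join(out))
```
XY

New IndexError raised, caught by outer IndexError handler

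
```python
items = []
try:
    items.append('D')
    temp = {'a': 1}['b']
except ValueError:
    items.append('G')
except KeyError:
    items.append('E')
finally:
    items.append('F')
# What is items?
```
['D', 'E', 'F']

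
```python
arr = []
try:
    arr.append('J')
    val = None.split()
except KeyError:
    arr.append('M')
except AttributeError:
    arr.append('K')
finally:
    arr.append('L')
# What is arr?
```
['J', 'K', 'L']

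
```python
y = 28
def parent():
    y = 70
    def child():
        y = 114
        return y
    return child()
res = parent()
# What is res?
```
114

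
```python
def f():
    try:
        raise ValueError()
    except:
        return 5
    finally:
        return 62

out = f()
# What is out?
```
62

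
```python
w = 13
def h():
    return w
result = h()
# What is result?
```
13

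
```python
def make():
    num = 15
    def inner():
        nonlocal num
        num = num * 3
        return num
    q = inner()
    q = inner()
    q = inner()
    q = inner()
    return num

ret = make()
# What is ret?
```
1215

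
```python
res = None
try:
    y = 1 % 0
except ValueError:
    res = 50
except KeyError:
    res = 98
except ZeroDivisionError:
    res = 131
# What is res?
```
131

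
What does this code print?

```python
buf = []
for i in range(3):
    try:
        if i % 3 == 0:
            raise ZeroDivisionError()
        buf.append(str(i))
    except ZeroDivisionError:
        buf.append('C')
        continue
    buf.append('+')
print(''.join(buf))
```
C1+2+

continue in except skips rest of loop body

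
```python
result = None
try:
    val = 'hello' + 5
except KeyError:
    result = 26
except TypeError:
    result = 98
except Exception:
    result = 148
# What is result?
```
98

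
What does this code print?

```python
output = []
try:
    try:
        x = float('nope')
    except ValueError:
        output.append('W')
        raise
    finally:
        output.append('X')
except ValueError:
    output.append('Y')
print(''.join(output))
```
WXY

finally runs before re-raised exception propagates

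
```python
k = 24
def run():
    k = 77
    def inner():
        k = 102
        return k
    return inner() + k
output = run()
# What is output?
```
179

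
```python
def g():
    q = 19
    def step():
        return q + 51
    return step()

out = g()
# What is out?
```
70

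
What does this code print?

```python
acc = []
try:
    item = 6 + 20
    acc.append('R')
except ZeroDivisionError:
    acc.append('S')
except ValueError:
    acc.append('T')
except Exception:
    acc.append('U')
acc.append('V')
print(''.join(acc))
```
RV

No exception, try block completes normally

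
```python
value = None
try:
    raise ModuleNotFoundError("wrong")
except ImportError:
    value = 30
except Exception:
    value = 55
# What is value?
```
30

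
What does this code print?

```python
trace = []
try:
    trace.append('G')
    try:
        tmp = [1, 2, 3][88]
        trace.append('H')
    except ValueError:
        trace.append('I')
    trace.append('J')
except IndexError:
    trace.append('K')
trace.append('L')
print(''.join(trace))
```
GKL

Inner handler doesn't match, propagates to outer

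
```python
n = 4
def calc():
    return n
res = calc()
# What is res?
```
4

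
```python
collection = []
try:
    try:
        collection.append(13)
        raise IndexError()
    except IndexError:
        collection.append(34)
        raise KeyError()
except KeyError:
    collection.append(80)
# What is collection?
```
[13, 34, 80]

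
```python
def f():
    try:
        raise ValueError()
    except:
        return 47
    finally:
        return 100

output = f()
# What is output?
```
100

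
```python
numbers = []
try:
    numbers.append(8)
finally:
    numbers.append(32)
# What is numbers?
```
[8, 32]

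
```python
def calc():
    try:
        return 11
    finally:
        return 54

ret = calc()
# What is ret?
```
54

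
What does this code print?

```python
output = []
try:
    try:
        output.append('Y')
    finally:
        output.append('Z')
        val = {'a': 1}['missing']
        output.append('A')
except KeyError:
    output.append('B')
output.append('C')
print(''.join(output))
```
YZBC

Exception in inner finally caught by outer except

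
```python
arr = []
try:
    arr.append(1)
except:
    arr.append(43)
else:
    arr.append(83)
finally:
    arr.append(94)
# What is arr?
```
[1, 83, 94]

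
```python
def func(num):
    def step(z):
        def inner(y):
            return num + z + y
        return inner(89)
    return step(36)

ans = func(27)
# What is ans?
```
152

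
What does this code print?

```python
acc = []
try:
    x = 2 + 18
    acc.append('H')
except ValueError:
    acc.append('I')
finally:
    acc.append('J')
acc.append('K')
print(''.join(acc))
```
HJK

finally runs after normal execution too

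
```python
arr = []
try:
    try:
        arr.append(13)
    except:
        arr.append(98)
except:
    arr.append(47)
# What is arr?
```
[13]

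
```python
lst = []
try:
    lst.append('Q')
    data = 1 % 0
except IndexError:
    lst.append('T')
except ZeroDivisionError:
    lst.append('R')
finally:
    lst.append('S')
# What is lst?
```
['Q', 'R', 'S']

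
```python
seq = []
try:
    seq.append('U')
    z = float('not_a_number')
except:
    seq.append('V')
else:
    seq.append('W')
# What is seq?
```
['U', 'V']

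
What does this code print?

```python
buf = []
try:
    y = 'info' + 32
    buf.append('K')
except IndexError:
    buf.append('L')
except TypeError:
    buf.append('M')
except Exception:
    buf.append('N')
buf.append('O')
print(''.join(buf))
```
MO

TypeError matches before generic Exception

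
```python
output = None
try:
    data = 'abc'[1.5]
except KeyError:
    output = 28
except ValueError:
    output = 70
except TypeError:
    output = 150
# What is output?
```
150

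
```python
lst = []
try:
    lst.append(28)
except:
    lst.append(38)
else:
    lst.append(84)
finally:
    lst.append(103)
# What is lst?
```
[28, 84, 103]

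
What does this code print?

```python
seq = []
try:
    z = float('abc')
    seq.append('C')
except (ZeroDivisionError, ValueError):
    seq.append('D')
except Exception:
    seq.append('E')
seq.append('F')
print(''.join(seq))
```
DF

ValueError matches tuple containing it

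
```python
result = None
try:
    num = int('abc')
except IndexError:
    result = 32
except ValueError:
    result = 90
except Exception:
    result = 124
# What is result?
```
90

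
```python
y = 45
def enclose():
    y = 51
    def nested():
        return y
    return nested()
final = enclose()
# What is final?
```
51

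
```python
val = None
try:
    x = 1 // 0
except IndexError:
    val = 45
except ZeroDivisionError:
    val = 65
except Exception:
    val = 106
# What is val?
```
65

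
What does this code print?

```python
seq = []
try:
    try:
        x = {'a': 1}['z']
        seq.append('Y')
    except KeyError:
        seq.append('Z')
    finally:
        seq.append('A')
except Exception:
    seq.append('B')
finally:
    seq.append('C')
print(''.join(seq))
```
ZAC

Both finally blocks run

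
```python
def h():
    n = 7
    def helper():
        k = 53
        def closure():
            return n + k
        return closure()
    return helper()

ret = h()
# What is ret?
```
60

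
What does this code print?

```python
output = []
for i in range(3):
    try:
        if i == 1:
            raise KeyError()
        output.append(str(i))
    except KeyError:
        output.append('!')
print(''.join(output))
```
0!2

Exception on i=1 caught, loop continues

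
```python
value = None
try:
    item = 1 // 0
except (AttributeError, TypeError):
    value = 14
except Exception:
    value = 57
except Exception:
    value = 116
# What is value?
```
57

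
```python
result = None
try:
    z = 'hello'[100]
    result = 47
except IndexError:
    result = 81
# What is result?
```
81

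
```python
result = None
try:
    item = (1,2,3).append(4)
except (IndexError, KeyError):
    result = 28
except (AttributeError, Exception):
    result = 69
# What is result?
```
69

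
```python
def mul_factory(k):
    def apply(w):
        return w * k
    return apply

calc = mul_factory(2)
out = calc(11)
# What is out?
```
22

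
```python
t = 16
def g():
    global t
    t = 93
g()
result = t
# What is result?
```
93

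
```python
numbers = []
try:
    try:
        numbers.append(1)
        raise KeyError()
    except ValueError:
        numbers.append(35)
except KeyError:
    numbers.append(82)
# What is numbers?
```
[1, 82]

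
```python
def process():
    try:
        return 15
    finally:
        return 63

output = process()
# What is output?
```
63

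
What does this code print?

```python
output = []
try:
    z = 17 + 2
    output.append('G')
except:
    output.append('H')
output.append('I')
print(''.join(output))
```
GI

No exception, try block completes normally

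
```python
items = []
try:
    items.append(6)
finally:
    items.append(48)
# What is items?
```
[6, 48]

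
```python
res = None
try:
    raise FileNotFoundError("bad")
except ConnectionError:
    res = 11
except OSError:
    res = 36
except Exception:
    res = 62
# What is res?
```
36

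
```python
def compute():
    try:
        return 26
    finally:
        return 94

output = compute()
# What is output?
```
94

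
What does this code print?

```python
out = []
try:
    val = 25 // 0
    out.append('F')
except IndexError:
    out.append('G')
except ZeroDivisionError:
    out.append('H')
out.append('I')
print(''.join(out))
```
HI

ZeroDivisionError is caught by its specific handler, not IndexError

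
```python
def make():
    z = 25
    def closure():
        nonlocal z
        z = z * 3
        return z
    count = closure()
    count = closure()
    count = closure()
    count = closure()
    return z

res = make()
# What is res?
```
2025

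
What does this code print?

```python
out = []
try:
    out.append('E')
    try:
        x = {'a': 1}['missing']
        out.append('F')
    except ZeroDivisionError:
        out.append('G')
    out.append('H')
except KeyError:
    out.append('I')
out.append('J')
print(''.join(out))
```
EIJ

Inner handler doesn't match, propagates to outer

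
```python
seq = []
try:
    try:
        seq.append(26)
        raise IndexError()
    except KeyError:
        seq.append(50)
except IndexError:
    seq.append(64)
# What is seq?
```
[26, 64]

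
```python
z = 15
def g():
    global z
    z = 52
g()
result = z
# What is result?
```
52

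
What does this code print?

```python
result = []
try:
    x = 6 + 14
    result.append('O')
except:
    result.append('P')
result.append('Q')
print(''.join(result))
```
OQ

No exception, try block completes normally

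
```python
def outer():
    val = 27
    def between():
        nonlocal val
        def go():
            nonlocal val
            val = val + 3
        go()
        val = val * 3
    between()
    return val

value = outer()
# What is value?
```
90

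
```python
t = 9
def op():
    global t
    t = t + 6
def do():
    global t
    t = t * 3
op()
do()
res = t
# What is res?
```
45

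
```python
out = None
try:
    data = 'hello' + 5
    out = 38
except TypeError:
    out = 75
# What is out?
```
75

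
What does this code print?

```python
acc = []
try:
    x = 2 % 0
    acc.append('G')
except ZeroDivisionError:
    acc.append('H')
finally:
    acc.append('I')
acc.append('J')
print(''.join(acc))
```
HIJ

finally always runs, even after exception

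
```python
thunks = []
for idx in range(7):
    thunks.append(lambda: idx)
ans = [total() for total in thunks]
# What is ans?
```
[6, 6, 6, 6, 6, 6, 6]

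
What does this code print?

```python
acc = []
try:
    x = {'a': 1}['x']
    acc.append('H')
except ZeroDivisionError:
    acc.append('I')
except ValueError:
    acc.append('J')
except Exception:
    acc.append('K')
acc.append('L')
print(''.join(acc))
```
KL

KeyError not specifically caught, falls to Exception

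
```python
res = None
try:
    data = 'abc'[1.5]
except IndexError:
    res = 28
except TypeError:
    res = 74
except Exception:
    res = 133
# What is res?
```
74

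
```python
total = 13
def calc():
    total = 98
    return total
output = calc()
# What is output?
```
98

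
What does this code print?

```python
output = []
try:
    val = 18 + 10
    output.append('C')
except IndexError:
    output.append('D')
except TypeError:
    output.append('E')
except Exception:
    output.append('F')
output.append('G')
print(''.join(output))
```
CG

No exception, try block completes normally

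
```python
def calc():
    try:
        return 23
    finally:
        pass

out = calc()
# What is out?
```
23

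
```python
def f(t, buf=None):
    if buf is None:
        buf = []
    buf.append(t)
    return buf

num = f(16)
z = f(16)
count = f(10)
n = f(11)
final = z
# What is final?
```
[16]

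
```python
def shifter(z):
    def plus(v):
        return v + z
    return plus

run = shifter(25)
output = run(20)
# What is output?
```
45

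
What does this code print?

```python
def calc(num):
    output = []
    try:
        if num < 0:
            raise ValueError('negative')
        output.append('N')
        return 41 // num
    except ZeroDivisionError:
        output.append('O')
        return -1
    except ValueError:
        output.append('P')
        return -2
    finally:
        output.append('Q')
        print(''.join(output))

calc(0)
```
NOQ

num=0 causes ZeroDivisionError, caught, finally prints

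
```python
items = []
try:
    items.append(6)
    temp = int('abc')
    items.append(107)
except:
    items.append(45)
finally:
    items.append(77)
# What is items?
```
[6, 45, 77]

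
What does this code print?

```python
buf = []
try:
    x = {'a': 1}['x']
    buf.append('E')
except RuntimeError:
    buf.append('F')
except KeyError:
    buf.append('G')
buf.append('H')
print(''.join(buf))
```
GH

KeyError is caught by its specific handler, not RuntimeError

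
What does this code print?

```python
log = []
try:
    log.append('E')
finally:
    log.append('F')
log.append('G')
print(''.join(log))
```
EFG

try/finally without except, no exception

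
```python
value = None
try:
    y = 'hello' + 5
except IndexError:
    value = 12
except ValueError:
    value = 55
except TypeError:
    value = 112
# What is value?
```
112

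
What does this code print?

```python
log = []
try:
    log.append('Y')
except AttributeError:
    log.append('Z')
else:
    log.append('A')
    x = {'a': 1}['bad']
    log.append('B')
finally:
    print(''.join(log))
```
YA

Try succeeds, else appends 'A', KeyError in else is uncaught, finally prints before exception propagates ('B' never appended)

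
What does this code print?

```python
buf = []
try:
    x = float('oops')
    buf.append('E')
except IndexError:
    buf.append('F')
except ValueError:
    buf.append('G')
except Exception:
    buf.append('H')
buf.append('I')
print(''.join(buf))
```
GI

ValueError matches before generic Exception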